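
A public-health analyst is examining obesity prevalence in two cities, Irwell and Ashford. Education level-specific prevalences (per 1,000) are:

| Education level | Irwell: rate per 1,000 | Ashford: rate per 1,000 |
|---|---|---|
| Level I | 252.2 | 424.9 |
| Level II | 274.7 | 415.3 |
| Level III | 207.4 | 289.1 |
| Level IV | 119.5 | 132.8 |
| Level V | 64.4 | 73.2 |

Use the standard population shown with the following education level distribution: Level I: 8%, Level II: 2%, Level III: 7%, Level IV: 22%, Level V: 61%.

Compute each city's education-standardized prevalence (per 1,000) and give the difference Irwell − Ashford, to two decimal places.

Standard weights: 0.08, 0.02, 0.07, 0.22, 0.61.
Irwell: 0.0800×252.2 + 0.0200×274.7 + 0.0700×207.4 + 0.2200×119.5 + 0.6100×64.4 = 105.7620 per 1,000.
Ashford: 0.0800×424.9 + 0.0200×415.3 + 0.0700×289.1 + 0.2200×132.8 + 0.6100×73.2 = 136.4030 per 1,000.
Difference = 105.7620 − 136.4030 = -30.6410.

-30.64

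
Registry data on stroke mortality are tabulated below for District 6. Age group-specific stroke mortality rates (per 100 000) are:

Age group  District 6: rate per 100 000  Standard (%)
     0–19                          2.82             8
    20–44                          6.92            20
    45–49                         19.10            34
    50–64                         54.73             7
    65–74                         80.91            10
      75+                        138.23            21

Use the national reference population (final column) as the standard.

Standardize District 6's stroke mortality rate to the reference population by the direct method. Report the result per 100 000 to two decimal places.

Standard weights: 0.08, 0.20, 0.34, 0.07, 0.10, 0.21.
Standardized rate: 0.0800×2.82 + 0.2000×6.92 + 0.3400×19.10 + 0.0700×54.73 + 0.1000×80.91 + 0.2100×138.23 = 49.0540 per 100 000.

49.05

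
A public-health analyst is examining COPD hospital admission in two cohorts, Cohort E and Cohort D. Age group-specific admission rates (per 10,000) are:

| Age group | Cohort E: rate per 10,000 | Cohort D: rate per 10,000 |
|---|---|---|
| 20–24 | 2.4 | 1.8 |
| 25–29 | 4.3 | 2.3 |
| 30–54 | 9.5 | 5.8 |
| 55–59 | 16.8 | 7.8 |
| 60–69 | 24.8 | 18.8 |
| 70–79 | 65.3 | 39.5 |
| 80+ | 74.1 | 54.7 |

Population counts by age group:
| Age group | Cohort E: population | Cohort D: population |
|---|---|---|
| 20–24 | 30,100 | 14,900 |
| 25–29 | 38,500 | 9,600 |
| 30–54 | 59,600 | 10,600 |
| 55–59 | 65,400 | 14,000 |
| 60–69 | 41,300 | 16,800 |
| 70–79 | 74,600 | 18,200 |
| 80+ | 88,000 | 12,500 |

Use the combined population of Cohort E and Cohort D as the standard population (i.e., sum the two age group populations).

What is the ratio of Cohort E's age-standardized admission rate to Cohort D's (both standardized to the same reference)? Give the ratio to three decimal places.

Combined standard total = 494,100; weights = 0.0911, 0.0973, 0.1421, 0.1607, 0.1176, 0.1878, 0.2034.
Cohort E: 0.0911×2.4 + 0.0973×4.3 + 0.1421×9.5 + 0.1607×16.8 + 0.1176×24.8 + 0.1878×65.3 + 0.2034×74.1 = 34.9391 per 10,000.
Cohort D: 0.0911×1.8 + 0.0973×2.3 + 0.1421×5.8 + 0.1607×7.8 + 0.1176×18.8 + 0.1878×39.5 + 0.2034×54.7 = 23.2207 per 10,000.
Ratio = 34.9391 ÷ 23.2207 = 1.50466.

1.505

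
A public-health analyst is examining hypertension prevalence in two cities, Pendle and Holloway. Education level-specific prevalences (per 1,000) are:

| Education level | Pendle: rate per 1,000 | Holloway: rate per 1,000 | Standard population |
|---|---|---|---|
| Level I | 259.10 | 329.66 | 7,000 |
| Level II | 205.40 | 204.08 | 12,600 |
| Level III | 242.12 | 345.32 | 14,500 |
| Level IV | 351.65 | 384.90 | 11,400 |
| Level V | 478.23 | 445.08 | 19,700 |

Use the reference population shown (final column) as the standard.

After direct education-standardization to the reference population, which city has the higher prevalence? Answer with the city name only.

Holloway

Standard total = 65,200; weights = 0.1074, 0.1933, 0.2224, 0.1748, 0.3021.
Pendle: 0.1074×259.10 + 0.1933×205.40 + 0.2224×242.12 + 0.1748×351.65 + 0.3021×478.23 = 327.3377 per 1,000.
Holloway: 0.1074×329.66 + 0.1933×204.08 + 0.2224×345.32 + 0.1748×384.90 + 0.3021×445.08 = 353.4065 per 1,000.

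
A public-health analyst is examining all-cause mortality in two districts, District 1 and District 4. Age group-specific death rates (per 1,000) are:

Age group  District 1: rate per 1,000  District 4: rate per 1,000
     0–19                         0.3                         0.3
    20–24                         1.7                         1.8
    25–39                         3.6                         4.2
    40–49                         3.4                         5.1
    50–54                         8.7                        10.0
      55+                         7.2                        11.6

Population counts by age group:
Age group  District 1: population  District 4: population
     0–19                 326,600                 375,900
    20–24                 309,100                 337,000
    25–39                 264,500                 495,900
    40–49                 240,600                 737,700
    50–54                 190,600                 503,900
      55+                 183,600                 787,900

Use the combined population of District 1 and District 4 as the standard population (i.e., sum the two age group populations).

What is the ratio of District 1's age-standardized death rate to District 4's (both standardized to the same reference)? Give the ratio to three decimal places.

Combined standard total = 4,753,300; weights = 0.1478, 0.1359, 0.1600, 0.2058, 0.1461, 0.2044.
District 1: 0.1478×0.3 + 0.1359×1.7 + 0.1600×3.6 + 0.2058×3.4 + 0.1461×8.7 + 0.2044×7.2 = 4.2938 per 1,000.
District 4: 0.1478×0.3 + 0.1359×1.8 + 0.1600×4.2 + 0.2058×5.1 + 0.1461×10.0 + 0.2044×11.6 = 5.8425 per 1,000.
Ratio = 4.2938 ÷ 5.8425 = 0.73493.

0.735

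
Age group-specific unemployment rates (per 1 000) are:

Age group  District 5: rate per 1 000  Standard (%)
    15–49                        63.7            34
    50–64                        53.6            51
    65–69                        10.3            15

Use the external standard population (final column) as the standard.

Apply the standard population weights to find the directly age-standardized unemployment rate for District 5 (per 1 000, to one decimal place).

50.5

Standard weights: 0.34, 0.51, 0.15.
Standardized rate: 0.3400×63.7 + 0.5100×53.6 + 0.1500×10.3 = 50.5390 per 1 000.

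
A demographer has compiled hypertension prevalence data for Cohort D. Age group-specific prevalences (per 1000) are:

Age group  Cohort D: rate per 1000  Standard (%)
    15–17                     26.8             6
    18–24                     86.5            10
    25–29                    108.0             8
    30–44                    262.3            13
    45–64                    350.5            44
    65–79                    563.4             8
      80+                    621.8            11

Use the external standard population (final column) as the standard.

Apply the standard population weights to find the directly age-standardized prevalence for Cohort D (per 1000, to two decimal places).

320.69

Standard weights: 0.06, 0.10, 0.08, 0.13, 0.44, 0.08, 0.11.
Standardized rate: 0.0600×26.8 + 0.1000×86.5 + 0.0800×108.0 + 0.1300×262.3 + 0.4400×350.5 + 0.0800×563.4 + 0.1100×621.8 = 320.6870 per 1000.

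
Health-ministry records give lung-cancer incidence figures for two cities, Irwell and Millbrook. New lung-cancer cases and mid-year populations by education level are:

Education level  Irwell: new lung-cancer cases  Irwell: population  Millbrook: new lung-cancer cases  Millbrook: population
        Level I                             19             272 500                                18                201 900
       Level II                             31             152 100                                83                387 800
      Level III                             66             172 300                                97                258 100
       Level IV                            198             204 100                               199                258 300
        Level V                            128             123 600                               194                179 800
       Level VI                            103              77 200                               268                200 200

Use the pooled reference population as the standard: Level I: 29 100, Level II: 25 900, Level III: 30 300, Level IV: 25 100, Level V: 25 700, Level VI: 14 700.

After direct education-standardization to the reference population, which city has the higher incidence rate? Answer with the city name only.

Irwell

Education-specific rates per 100 000 for Irwell: 6.97, 20.38, 38.31, 97.01, 103.56, 133.42.
For Millbrook: 8.92, 21.40, 37.58, 77.04, 107.90, 133.87.
Standard total = 150 800; weights = 0.1930, 0.1718, 0.2009, 0.1664, 0.1704, 0.0975.
Irwell: 0.1930×6.97 + 0.1718×20.38 + 0.2009×38.31 + 0.1664×97.01 + 0.1704×103.56 + 0.0975×133.42 = 59.3446 per 100 000.
Millbrook: 0.1930×8.92 + 0.1718×21.40 + 0.2009×37.58 + 0.1664×77.04 + 0.1704×107.90 + 0.0975×133.87 = 57.2087 per 100 000.
The crude rates (54.40 vs 57.80) would put Millbrook higher, but that reflects its education composition; once standardized to a common education structure, Irwell has the higher underlying rate.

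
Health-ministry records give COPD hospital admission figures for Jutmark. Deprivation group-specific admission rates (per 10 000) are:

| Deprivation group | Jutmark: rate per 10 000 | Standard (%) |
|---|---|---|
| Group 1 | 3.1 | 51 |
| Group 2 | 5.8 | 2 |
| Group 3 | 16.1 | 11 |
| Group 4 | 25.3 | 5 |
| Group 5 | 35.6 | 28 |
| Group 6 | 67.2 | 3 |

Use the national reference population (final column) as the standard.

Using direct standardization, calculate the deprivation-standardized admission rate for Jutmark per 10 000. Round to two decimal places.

16.72

Standard weights: 0.51, 0.02, 0.11, 0.05, 0.28, 0.03.
Standardized rate: 0.5100×3.1 + 0.0200×5.8 + 0.1100×16.1 + 0.0500×25.3 + 0.2800×35.6 + 0.0300×67.2 = 16.7170 per 10 000.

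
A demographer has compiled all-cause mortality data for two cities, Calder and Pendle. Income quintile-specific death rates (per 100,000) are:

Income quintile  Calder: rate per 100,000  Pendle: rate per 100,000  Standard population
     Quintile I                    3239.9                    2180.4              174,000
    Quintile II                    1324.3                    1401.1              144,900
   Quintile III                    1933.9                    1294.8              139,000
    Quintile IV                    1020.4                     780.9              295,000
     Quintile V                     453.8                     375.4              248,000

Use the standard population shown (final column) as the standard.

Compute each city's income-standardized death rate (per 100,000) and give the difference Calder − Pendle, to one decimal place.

351.8

Standard total = 1,000,900; weights = 0.1738, 0.1448, 0.1389, 0.2947, 0.2478.
Calder: 0.1738×3239.9 + 0.1448×1324.3 + 0.1389×1933.9 + 0.2947×1020.4 + 0.2478×453.8 = 1436.7131 per 100,000.
Pendle: 0.1738×2180.4 + 0.1448×1401.1 + 0.1389×1294.8 + 0.2947×780.9 + 0.2478×375.4 = 1084.8745 per 100,000.
Difference = 1436.7131 − 1084.8745 = 351.8386.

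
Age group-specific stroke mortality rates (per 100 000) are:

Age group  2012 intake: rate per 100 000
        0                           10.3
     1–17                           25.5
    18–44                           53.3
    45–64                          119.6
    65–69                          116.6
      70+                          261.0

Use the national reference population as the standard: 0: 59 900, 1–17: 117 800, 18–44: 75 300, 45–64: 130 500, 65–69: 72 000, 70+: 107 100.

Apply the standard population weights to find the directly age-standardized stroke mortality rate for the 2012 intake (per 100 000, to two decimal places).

Standard total = 562 600; weights = 0.1065, 0.2094, 0.1338, 0.2320, 0.1280, 0.1904.
Standardized rate: 0.1065×10.3 + 0.2094×25.5 + 0.1338×53.3 + 0.2320×119.6 + 0.1280×116.6 + 0.1904×261.0 = 105.9198 per 100 000.

105.92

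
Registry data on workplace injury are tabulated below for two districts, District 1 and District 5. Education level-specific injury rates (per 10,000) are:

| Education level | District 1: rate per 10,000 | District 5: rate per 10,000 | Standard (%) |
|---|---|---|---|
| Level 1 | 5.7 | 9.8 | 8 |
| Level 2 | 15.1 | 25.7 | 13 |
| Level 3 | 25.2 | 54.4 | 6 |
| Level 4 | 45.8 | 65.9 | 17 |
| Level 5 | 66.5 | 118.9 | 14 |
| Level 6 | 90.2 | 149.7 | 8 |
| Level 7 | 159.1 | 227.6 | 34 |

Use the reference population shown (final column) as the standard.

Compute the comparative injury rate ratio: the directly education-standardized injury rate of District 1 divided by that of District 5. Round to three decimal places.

Standard weights: 0.08, 0.13, 0.06, 0.17, 0.14, 0.08, 0.34.
District 1: 0.0800×5.7 + 0.1300×15.1 + 0.0600×25.2 + 0.1700×45.8 + 0.1400×66.5 + 0.0800×90.2 + 0.3400×159.1 = 82.3370 per 10,000.
District 5: 0.0800×9.8 + 0.1300×25.7 + 0.0600×54.4 + 0.1700×65.9 + 0.1400×118.9 + 0.0800×149.7 + 0.3400×227.6 = 124.5980 per 10,000.
Ratio = 82.3370 ÷ 124.5980 = 0.66082.

0.661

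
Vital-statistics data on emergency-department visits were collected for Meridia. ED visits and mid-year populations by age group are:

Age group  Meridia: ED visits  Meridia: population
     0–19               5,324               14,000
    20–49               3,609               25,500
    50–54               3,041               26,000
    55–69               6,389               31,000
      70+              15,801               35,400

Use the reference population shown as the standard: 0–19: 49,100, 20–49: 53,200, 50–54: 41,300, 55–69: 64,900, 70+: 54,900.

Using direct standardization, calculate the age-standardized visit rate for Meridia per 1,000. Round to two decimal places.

Age-specific rates per 1,000 for Meridia: 380.286, 141.529, 116.962, 206.097, 446.356.
Standard total = 263,400; weights = 0.1864, 0.2020, 0.1568, 0.2464, 0.2084.
Standardized rate: 0.1864×380.286 + 0.2020×141.529 + 0.1568×116.962 + 0.2464×206.097 + 0.2084×446.356 = 261.6269 per 1,000.

261.63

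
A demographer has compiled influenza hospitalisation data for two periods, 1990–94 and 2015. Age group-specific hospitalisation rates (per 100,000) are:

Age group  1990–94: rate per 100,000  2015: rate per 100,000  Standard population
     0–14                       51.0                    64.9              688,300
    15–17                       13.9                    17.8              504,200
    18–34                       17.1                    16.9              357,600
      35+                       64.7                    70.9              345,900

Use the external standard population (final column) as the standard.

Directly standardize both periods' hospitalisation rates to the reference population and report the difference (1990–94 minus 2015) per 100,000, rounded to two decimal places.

-7.18

Standard total = 1,896,000; weights = 0.3630, 0.2659, 0.1886, 0.1824.
1990–94: 0.3630×51.0 + 0.2659×13.9 + 0.1886×17.1 + 0.1824×64.7 = 37.2396 per 100,000.
2015: 0.3630×64.9 + 0.2659×17.8 + 0.1886×16.9 + 0.1824×70.9 = 44.4162 per 100,000.
Difference = 37.2396 − 44.4162 = -7.1766.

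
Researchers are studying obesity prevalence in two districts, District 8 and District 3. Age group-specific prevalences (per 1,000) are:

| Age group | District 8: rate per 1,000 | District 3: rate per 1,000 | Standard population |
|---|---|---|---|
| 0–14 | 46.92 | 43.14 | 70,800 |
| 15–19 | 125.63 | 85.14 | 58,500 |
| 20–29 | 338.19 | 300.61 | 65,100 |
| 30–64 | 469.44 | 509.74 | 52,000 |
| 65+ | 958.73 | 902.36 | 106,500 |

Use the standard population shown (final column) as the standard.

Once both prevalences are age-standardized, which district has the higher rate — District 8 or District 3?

Standard total = 352,900; weights = 0.2006, 0.1658, 0.1845, 0.1474, 0.3018.
District 8: 0.2006×46.92 + 0.1658×125.63 + 0.1845×338.19 + 0.1474×469.44 + 0.3018×958.73 = 451.1280 per 1,000.
District 3: 0.2006×43.14 + 0.1658×85.14 + 0.1845×300.61 + 0.1474×509.74 + 0.3018×902.36 = 425.6518 per 1,000.

District 8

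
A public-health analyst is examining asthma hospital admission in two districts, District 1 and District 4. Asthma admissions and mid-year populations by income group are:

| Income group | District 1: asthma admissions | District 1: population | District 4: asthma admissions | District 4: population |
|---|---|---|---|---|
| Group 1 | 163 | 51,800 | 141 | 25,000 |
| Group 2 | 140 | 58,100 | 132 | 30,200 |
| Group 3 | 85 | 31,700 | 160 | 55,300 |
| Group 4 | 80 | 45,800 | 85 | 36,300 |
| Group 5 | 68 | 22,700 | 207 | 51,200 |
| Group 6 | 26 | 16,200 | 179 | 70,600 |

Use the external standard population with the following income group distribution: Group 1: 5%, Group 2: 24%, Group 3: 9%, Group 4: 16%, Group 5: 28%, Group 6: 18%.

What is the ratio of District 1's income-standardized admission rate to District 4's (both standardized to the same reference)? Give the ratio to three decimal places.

0.671

Income-specific rates per 10,000 for District 1: 31.47, 24.10, 26.81, 17.47, 29.96, 16.05.
For District 4: 56.40, 43.71, 28.93, 23.42, 40.43, 25.35.
Standard weights: 0.05, 0.24, 0.09, 0.16, 0.28, 0.18.
District 1: 0.0500×31.47 + 0.2400×24.10 + 0.0900×26.81 + 0.1600×17.47 + 0.2800×29.96 + 0.1800×16.05 = 23.8411 per 10,000.
District 4: 0.0500×56.40 + 0.2400×43.71 + 0.0900×28.93 + 0.1600×23.42 + 0.2800×40.43 + 0.1800×25.35 = 35.5447 per 10,000.
Ratio = 23.8411 ÷ 35.5447 = 0.67074.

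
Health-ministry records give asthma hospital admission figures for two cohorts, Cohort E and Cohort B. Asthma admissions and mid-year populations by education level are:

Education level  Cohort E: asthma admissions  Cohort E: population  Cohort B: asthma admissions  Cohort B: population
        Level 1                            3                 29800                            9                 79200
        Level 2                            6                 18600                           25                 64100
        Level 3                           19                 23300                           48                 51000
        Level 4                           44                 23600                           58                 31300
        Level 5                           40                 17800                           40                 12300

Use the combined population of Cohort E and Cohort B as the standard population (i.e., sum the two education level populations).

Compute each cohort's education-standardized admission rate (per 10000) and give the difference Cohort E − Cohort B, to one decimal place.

Education-specific rates per 10000 for Cohort E: 1.01, 3.23, 8.15, 18.64, 22.47.
For Cohort B: 1.14, 3.90, 9.41, 18.53, 32.52.
Combined standard total = 351000; weights = 0.3105, 0.2356, 0.2117, 0.1564, 0.0858.
Cohort E: 0.3105×1.01 + 0.2356×3.23 + 0.2117×8.15 + 0.1564×18.64 + 0.0858×22.47 = 7.6420 per 10000.
Cohort B: 0.3105×1.14 + 0.2356×3.90 + 0.2117×9.41 + 0.1564×18.53 + 0.0858×32.52 = 8.9512 per 10000.
Difference = 7.6420 − 8.9512 = -1.3092.

-1.3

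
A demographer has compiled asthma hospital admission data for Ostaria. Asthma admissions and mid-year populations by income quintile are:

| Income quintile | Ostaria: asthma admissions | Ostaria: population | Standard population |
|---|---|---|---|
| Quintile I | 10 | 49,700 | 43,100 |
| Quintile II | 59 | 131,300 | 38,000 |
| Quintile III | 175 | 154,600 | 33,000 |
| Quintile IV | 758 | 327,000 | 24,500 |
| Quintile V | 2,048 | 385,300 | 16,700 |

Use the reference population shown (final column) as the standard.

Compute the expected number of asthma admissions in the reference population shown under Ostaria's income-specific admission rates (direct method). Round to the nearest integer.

Income-specific rates per 10,000 for Ostaria: 2.01, 4.49, 11.32, 23.18, 53.15.
Expected asthma admissions = Σ (standard pop × income-specific rate ÷ 10,000)
= 43,100×2.01/10,000 + 38,000×4.49/10,000 + 33,000×11.32/10,000 + 24,500×23.18/10,000 + 16,700×53.15/10,000
= 8.67 + 17.08 + 37.35 + 56.79 + 88.77 = 208.66.

209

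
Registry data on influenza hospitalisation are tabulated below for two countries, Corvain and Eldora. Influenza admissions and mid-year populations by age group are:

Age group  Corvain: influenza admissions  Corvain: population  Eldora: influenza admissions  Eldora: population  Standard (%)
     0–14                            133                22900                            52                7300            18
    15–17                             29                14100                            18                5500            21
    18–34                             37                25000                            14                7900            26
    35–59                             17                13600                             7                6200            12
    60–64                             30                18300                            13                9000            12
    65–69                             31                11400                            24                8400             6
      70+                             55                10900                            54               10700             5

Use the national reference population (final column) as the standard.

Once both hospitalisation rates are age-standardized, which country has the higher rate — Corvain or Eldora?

Eldora

Age-specific rates per 100000 for Corvain: 580.79, 205.67, 148.00, 125.00, 163.93, 271.93, 504.59.
For Eldora: 712.33, 327.27, 177.22, 112.90, 144.44, 285.71, 504.67.
Standard weights: 0.18, 0.21, 0.26, 0.12, 0.12, 0.06, 0.05.
Corvain: 0.1800×580.79 + 0.2100×205.67 + 0.2600×148.00 + 0.1200×125.00 + 0.1200×163.93 + 0.0600×271.93 + 0.0500×504.59 = 262.4303 per 100000.
Eldora: 0.1800×712.33 + 0.2100×327.27 + 0.2600×177.22 + 0.1200×112.90 + 0.1200×144.44 + 0.0600×285.71 + 0.0500×504.67 = 316.2806 per 100000.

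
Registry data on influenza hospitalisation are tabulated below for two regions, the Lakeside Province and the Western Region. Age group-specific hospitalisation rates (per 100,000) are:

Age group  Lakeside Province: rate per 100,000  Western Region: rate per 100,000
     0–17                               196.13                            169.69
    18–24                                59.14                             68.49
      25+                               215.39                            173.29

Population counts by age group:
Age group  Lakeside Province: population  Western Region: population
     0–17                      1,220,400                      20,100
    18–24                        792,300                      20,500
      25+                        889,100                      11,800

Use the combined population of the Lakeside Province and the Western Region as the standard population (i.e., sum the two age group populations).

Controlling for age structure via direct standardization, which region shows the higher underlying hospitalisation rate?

Lakeside Province

Combined standard total = 2,954,200; weights = 0.4199, 0.2751, 0.3050.
The Lakeside Province: 0.4199×196.13 + 0.2751×59.14 + 0.3050×215.39 = 164.3129 per 100,000.
The Western Region: 0.4199×169.69 + 0.2751×68.49 + 0.3050×173.29 = 142.9443 per 100,000.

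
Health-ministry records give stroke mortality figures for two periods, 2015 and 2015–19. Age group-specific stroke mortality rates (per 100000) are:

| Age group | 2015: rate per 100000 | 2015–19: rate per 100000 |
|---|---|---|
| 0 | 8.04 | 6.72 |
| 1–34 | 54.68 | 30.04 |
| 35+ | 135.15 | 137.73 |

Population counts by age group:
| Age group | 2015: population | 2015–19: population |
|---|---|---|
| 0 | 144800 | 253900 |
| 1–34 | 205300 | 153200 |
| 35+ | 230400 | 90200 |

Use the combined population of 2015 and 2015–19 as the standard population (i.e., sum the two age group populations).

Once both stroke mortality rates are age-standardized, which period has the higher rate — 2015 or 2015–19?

Combined standard total = 1077800; weights = 0.3699, 0.3326, 0.2975.
2015: 0.3699×8.04 + 0.3326×54.68 + 0.2975×135.15 = 61.3633 per 100000.
2015–19: 0.3699×6.72 + 0.3326×30.04 + 0.2975×137.73 = 53.4467 per 100000.

2015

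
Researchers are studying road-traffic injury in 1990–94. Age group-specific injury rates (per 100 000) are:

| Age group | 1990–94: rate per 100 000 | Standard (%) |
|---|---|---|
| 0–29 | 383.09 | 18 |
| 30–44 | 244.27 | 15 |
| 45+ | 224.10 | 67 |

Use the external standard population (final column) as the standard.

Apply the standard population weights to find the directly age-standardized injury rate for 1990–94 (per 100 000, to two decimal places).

Standard weights: 0.18, 0.15, 0.67.
Standardized rate: 0.1800×383.09 + 0.1500×244.27 + 0.6700×224.10 = 255.7437 per 100 000.

255.74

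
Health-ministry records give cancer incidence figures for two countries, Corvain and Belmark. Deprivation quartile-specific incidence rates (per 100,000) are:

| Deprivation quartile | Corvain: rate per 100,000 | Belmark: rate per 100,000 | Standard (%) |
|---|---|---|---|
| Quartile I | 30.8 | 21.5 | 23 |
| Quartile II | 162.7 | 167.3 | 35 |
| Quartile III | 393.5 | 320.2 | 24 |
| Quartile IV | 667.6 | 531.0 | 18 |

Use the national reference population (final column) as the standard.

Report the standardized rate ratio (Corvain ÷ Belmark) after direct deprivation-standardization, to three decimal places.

Standard weights: 0.23, 0.35, 0.24, 0.18.
Corvain: 0.2300×30.8 + 0.3500×162.7 + 0.2400×393.5 + 0.1800×667.6 = 278.6370 per 100,000.
Belmark: 0.2300×21.5 + 0.3500×167.3 + 0.2400×320.2 + 0.1800×531.0 = 235.9280 per 100,000.
Ratio = 278.6370 ÷ 235.9280 = 1.18103.

1.181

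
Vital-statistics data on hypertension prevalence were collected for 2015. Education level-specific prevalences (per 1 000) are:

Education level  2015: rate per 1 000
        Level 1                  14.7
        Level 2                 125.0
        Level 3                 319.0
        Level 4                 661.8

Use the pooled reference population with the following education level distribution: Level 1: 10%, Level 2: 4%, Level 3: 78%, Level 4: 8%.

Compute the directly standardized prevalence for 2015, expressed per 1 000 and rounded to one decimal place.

Standard weights: 0.10, 0.04, 0.78, 0.08.
Standardized rate: 0.1000×14.7 + 0.0400×125.0 + 0.7800×319.0 + 0.0800×661.8 = 308.2340 per 1 000.

308.2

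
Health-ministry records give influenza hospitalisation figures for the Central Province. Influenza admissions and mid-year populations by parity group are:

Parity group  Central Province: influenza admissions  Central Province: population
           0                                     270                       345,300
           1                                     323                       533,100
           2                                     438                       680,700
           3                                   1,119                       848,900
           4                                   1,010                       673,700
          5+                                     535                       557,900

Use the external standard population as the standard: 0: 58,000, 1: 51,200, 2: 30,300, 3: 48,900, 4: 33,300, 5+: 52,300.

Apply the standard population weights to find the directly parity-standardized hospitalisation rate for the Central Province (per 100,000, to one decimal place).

95.0

Parity-specific rates per 100,000 for the Central Province: 78.19, 60.59, 64.35, 131.82, 149.92, 95.90.
Standard total = 274,000; weights = 0.2117, 0.1869, 0.1106, 0.1785, 0.1215, 0.1909.
Standardized rate: 0.2117×78.19 + 0.1869×60.59 + 0.1106×64.35 + 0.1785×131.82 + 0.1215×149.92 + 0.1909×95.90 = 95.0383 per 100,000.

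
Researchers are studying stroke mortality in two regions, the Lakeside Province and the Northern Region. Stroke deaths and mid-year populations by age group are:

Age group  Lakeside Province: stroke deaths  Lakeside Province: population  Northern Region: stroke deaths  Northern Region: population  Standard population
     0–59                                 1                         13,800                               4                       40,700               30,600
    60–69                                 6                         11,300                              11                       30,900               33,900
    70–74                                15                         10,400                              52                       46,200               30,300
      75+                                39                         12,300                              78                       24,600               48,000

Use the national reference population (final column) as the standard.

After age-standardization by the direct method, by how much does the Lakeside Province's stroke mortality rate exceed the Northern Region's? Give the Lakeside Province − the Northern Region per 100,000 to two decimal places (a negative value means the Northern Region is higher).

Age-specific rates per 100,000 for the Lakeside Province: 7.25, 53.10, 144.23, 317.07.
For the Northern Region: 9.83, 35.60, 112.55, 317.07.
Standard total = 142,800; weights = 0.2143, 0.2374, 0.2122, 0.3361.
The Lakeside Province: 0.2143×7.25 + 0.2374×53.10 + 0.2122×144.23 + 0.3361×317.07 = 151.3406 per 100,000.
The Northern Region: 0.2143×9.83 + 0.2374×35.60 + 0.2122×112.55 + 0.3361×317.07 = 141.0185 per 100,000.
Difference = 151.3406 − 141.0185 = 10.3222.

10.32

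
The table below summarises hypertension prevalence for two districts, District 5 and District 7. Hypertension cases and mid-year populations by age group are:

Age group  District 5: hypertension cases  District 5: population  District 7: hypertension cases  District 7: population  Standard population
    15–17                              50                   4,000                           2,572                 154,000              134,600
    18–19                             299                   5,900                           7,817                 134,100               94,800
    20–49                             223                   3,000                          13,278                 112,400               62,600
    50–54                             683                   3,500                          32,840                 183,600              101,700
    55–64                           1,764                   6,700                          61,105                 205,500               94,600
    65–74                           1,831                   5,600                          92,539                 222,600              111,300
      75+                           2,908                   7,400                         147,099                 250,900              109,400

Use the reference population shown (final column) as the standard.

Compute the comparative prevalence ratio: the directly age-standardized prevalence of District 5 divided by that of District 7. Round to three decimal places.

0.787

Age-specific rates per 1,000 for District 5: 12.500, 50.678, 74.333, 195.143, 263.284, 326.964, 392.973.
For District 7: 16.701, 58.292, 118.132, 178.867, 297.348, 415.719, 586.285.
Standard total = 709,000; weights = 0.1898, 0.1337, 0.0883, 0.1434, 0.1334, 0.1570, 0.1543.
District 5: 0.1898×12.500 + 0.1337×50.678 + 0.0883×74.333 + 0.1434×195.143 + 0.1334×263.284 + 0.1570×326.964 + 0.1543×392.973 = 190.7970 per 1,000.
District 7: 0.1898×16.701 + 0.1337×58.292 + 0.0883×118.132 + 0.1434×178.867 + 0.1334×297.348 + 0.1570×415.719 + 0.1543×586.285 = 242.4516 per 1,000.
Ratio = 190.7970 ÷ 242.4516 = 0.78695.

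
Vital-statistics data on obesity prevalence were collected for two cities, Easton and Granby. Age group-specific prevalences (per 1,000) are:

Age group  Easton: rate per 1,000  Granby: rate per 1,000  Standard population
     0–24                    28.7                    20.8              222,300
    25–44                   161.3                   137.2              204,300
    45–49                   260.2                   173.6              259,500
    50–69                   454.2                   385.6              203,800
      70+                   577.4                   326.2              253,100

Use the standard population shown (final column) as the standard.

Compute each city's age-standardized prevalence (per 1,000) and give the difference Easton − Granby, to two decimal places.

Standard total = 1,143,000; weights = 0.1945, 0.1787, 0.2270, 0.1783, 0.2214.
Easton: 0.1945×28.7 + 0.1787×161.3 + 0.2270×260.2 + 0.1783×454.2 + 0.2214×577.4 = 302.3284 per 1,000.
Granby: 0.1945×20.8 + 0.1787×137.2 + 0.2270×173.6 + 0.1783×385.6 + 0.2214×326.2 = 208.9672 per 1,000.
Difference = 302.3284 − 208.9672 = 93.3612.

93.36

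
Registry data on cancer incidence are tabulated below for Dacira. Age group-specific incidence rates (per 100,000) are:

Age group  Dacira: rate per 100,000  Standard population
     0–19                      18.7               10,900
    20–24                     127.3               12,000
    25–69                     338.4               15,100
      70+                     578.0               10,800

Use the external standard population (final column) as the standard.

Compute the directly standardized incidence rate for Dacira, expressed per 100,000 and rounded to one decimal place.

Standard total = 48,800; weights = 0.2234, 0.2459, 0.3094, 0.2213.
Standardized rate: 0.2234×18.7 + 0.2459×127.3 + 0.3094×338.4 + 0.2213×578.0 = 268.1080 per 100,000.

268.1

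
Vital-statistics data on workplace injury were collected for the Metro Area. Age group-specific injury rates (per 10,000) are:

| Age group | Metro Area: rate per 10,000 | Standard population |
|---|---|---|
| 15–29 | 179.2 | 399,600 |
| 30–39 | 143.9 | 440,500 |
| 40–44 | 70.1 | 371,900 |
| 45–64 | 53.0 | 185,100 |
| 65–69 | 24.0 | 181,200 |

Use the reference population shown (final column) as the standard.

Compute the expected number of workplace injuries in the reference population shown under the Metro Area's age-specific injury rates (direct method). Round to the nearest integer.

Expected workplace injuries = Σ (standard pop × age-specific rate ÷ 10,000)
= 399,600×179.2/10,000 + 440,500×143.9/10,000 + 371,900×70.1/10,000 + 185,100×53.0/10,000 + 181,200×24.0/10,000
= 7160.83 + 6338.80 + 2607.02 + 981.03 + 434.88 = 17522.56.

17523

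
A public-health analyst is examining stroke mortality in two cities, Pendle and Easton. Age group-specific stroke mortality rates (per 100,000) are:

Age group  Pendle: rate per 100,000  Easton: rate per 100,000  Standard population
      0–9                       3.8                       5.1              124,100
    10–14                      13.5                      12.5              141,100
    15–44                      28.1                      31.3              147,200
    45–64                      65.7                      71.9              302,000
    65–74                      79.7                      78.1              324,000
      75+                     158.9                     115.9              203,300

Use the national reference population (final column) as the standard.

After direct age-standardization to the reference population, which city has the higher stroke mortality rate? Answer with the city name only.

Pendle

Standard total = 1,241,700; weights = 0.0999, 0.1136, 0.1185, 0.2432, 0.2609, 0.1637.
Pendle: 0.0999×3.8 + 0.1136×13.5 + 0.1185×28.1 + 0.2432×65.7 + 0.2609×79.7 + 0.1637×158.9 = 68.0368 per 100,000.
Easton: 0.0999×5.1 + 0.1136×12.5 + 0.1185×31.3 + 0.2432×71.9 + 0.2609×78.1 + 0.1637×115.9 = 62.4826 per 100,000.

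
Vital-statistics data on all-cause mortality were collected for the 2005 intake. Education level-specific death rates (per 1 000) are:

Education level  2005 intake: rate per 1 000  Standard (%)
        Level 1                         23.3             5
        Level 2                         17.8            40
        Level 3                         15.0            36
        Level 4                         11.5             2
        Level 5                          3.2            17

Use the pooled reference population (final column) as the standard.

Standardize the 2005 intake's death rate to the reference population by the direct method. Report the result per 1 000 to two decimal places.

14.46

Standard weights: 0.05, 0.40, 0.36, 0.02, 0.17.
Standardized rate: 0.0500×23.3 + 0.4000×17.8 + 0.3600×15.0 + 0.0200×11.5 + 0.1700×3.2 = 14.4590 per 1 000.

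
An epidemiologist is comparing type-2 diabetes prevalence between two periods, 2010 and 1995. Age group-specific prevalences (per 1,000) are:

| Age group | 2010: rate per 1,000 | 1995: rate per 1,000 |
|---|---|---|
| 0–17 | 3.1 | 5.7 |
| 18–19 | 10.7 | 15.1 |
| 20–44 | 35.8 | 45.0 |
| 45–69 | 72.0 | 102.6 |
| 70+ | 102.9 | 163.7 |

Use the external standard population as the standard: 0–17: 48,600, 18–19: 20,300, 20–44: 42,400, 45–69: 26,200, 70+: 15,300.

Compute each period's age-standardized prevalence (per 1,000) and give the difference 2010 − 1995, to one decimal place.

-15.3

Standard total = 152,800; weights = 0.3181, 0.1329, 0.2775, 0.1715, 0.1001.
2010: 0.3181×3.1 + 0.1329×10.7 + 0.2775×35.8 + 0.1715×72.0 + 0.1001×102.9 = 34.9906 per 1,000.
1995: 0.3181×5.7 + 0.1329×15.1 + 0.2775×45.0 + 0.1715×102.6 + 0.1001×163.7 = 50.2898 per 1,000.
Difference = 34.9906 − 50.2898 = -15.2992.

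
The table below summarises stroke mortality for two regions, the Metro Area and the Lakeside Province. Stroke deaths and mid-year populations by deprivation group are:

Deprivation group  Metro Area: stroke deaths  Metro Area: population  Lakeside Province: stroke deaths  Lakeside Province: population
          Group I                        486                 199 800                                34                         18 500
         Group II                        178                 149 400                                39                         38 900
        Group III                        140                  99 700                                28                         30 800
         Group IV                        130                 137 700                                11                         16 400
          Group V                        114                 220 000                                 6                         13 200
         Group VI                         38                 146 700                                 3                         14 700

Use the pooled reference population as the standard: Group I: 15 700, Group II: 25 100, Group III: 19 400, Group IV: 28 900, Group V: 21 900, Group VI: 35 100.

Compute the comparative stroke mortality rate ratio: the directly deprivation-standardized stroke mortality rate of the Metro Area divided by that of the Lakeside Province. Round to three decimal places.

Deprivation-specific rates per 100 000 for the Metro Area: 243.24, 119.14, 140.42, 94.41, 51.82, 25.90.
For the Lakeside Province: 183.78, 100.26, 90.91, 67.07, 45.45, 20.41.
Standard total = 146 100; weights = 0.1075, 0.1718, 0.1328, 0.1978, 0.1499, 0.2402.
The Metro Area: 0.1075×243.24 + 0.1718×119.14 + 0.1328×140.42 + 0.1978×94.41 + 0.1499×51.82 + 0.2402×25.90 = 97.9193 per 100 000.
The Lakeside Province: 0.1075×183.78 + 0.1718×100.26 + 0.1328×90.91 + 0.1978×67.07 + 0.1499×45.45 + 0.2402×20.41 = 74.0294 per 100 000.
Ratio = 97.9193 ÷ 74.0294 = 1.32271.

1.323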